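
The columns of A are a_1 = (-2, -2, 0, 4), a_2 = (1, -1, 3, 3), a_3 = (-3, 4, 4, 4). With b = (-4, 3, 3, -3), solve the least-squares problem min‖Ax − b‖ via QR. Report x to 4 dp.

x = (-0.5148, -0.6785, 0.7499)

a_1 = (-2, -2, 0, 4); ‖a_1‖ = 4.8990, so e_1 = (-0.4082, -0.4082, 0.0000, 0.8165).
e_1·a_2 = (-0.4082)·1 + (-0.4082)·(-1) + 0.0000·3 + 0.8165·3 = 2.4495.
u_2 = a_2 − 2.4495·e_1 = (2.0000, 0.0000, 3.0000, 1.0000).
‖u_2‖ = 3.7417, so e_2 = (0.5345, 0.0000, 0.8018, 0.2673).
e_1·a_3 = (-0.4082)·(-3) + (-0.4082)·4 + 0.0000·4 + 0.8165·4 = 2.8577; e_2·a_3 = 0.5345·(-3) + 0.0000·4 + 0.8018·4 + 0.2673·4 = 2.6726.
u_3 = a_3 − 2.8577·e_1 − 2.6726·e_2 = (-3.2619, 5.1667, 1.8571, 0.9524).
‖u_3‖ = 6.4568, so e_3 = (-0.5052, 0.8002, 0.2876, 0.1475).
Qᵀb = (-2.0412, -0.5345, 4.8417).
Back-substitute: x_3 = 4.8417/6.4568 = 0.7499.
x_2 = (-0.5345 − 2.6726·0.7499)/3.7417 = -0.6785.
x_1 = (-2.0412 − 2.4495·(-0.6785) − 2.8577·0.7499)/4.8990 = -0.5148.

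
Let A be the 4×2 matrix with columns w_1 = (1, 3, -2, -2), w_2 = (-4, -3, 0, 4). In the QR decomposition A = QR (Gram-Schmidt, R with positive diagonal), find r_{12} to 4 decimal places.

e_1 = w_1/‖w_1‖ = (1, 3, -2, -2)/4.2426 = (0.2357, 0.7071, -0.4714, -0.4714).
r_{12} = e_1·w_2 = -4.9497.

r_{12} = -4.9497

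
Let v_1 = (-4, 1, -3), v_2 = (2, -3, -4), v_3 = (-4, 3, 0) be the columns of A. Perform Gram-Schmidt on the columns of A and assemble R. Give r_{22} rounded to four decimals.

r_{22} = 5.3816

v_1 = (-4, 1, -3); ‖v_1‖ = 5.0990, so q_1 = (-0.7845, 0.1961, -0.5883).
q_1·v_2 = (-0.7845)·2 + 0.1961·(-3) + (-0.5883)·(-4) = 0.1961.
u_2 = v_2 − 0.1961·q_1 = (2.1538, -3.0385, -3.8846).
r_{22} = ‖u_2‖ = 5.3816.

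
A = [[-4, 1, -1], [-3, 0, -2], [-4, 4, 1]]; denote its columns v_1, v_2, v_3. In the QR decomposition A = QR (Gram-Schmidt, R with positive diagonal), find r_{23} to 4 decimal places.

r_{23} = 2.2021

e_1 = v_1/‖v_1‖ = (-4, -3, -4)/6.4031 = (-0.6247, -0.4685, -0.6247).
r_{12} = e_1·v_2 = -3.1235.
u_2 = v_2 + 3.1235·e_1 = (-0.9512, -1.4634, 2.0488).
‖u_2‖ = 2.6914, so e_2 = (-0.3534, -0.5437, 0.7612).
r_{23} = e_2·v_3 = 2.2021.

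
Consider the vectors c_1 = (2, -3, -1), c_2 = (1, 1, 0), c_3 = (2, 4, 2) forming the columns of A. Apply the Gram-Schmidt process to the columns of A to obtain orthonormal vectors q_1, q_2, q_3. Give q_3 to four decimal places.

q_3 = (0.1925, -0.1925, 0.9623)

c_1 = (2, -3, -1); ‖c_1‖ = 3.7417, so q_1 = (0.5345, -0.8018, -0.2673).
q_1·c_2 = 0.5345·1 + (-0.8018)·1 + (-0.2673)·0 = -0.2673.
u_2 = c_2 + 0.2673·q_1 = (1.1429, 0.7857, -0.0714).
‖u_2‖ = 1.3887, so q_2 = (0.8230, 0.5658, -0.0514).
q_1·c_3 = 0.5345·2 + (-0.8018)·4 + (-0.2673)·2 = -2.6726; q_2·c_3 = 0.8230·2 + 0.5658·4 + (-0.0514)·2 = 3.8061.
u_3 = c_3 + 2.6726·q_1 − 3.8061·q_2 = (0.2963, -0.2963, 1.4815).
‖u_3‖ = 1.5396, so q_3 = (0.1925, -0.1925, 0.9623).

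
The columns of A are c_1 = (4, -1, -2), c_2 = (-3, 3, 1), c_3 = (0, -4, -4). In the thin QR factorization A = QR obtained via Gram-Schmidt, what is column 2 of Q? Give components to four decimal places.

q_1 = c_1/‖c_1‖ = (4, -1, -2)/4.5826 = (0.8729, -0.2182, -0.4364).
r_{12} = q_1·c_2 = -3.7097.
u_2 = c_2 + 3.7097·q_1 = (0.2381, 2.1905, -0.6190).
‖u_2‖ = 2.2887, so q_2 = (0.1040, 0.9571, -0.2705).

q_2 = (0.1040, 0.9571, -0.2705)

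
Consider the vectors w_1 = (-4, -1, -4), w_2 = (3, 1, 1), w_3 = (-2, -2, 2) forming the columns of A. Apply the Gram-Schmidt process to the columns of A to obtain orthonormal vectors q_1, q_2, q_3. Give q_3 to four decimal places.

q_3 = (0.3487, -0.9300, -0.1162)

q_1 = w_1/‖w_1‖ = (-4, -1, -4)/5.7446 = (-0.6963, -0.1741, -0.6963).
r_{12} = q_1·w_2 = -2.9593.
u_2 = w_2 + 2.9593·q_1 = (0.9394, 0.4848, -1.0606).
‖u_2‖ = 1.4975, so q_2 = (0.6273, 0.3238, -0.7083).
r_{13} = q_1·w_3 = 0.3482; r_{23} = q_2·w_3 = -3.3187.
u_3 = w_3 − 0.3482·q_1 + 3.3187·q_2 = (0.3243, -0.8649, -0.1081).
‖u_3‖ = 0.9300, so q_3 = (0.3487, -0.9300, -0.1162).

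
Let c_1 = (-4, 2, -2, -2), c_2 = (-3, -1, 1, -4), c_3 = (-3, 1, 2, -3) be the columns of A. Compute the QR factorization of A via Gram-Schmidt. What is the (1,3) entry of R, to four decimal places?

c_1 = (-4, 2, -2, -2); ‖c_1‖ = 5.2915, so q_1 = (-0.7559, 0.3780, -0.3780, -0.3780).
r_{13} = q_1·c_3 = 3.0237.

r_{13} = 3.0237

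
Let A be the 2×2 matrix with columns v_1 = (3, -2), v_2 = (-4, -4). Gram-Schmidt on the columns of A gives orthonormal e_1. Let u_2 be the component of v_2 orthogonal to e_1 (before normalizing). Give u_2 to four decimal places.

u_2 = (-3.0769, -4.6154)

e_1 = v_1/‖v_1‖ = (3, -2)/3.6056 = (0.8321, -0.5547).
r_{12} = e_1·v_2 = -1.1094.
u_2 = v_2 + 1.1094·e_1 = (-3.0769, -4.6154).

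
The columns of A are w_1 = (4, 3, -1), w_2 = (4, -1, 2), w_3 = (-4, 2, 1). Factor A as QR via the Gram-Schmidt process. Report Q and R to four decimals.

Q = [[0.7845, 0.5708, -0.2425], [0.5883, -0.5613, 0.5821], [-0.1961, 0.5993, 0.7761]], R = [[5.0990, 2.1573, -2.1573], [0.0000, 4.0430, -2.8063], [0.0000, 0.0000, 2.9104]]

w_1 = (4, 3, -1); ‖w_1‖ = 5.0990, so q_1 = (0.7845, 0.5883, -0.1961).
q_1·w_2 = 0.7845·4 + 0.5883·(-1) + (-0.1961)·2 = 2.1573.
u_2 = w_2 − 2.1573·q_1 = (2.3077, -2.2692, 2.4231).
‖u_2‖ = 4.0430, so q_2 = (0.5708, -0.5613, 0.5993).
q_1·w_3 = 0.7845·(-4) + 0.5883·2 + (-0.1961)·1 = -2.1573; q_2·w_3 = 0.5708·(-4) + (-0.5613)·2 + 0.5993·1 = -2.8063.
u_3 = w_3 + 2.1573·q_1 + 2.8063·q_2 = (-0.7059, 1.6941, 2.2588).
‖u_3‖ = 2.9104, so q_3 = (-0.2425, 0.5821, 0.7761).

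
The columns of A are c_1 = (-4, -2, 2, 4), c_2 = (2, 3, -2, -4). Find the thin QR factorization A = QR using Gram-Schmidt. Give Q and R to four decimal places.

c_1 = (-4, -2, 2, 4); ‖c_1‖ = 6.3246, so q_1 = (-0.6325, -0.3162, 0.3162, 0.6325).
q_1·c_2 = (-0.6325)·2 + (-0.3162)·3 + 0.3162·(-2) + 0.6325·(-4) = -5.3759.
u_2 = c_2 + 5.3759·q_1 = (-1.4000, 1.3000, -0.3000, -0.6000).
‖u_2‖ = 2.0248, so q_2 = (-0.6914, 0.6420, -0.1482, -0.2963).

Q = [[-0.6325, -0.6914], [-0.3162, 0.6420], [0.3162, -0.1482], [0.6325, -0.2963]], R = [[6.3246, -5.3759], [0.0000, 2.0248]]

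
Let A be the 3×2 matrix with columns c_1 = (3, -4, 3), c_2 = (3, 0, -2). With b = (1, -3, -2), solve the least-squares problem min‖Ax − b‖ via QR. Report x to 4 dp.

x = (0.2217, 0.4873)

c_1 = (3, -4, 3); ‖c_1‖ = 5.8310, so q_1 = (0.5145, -0.6860, 0.5145).
q_1·c_2 = 0.5145·3 + (-0.6860)·0 + 0.5145·(-2) = 0.5145.
u_2 = c_2 − 0.5145·q_1 = (2.7353, 0.3529, -2.2647).
‖u_2‖ = 3.5687, so q_2 = (0.7665, 0.0989, -0.6346).
Qᵀb = (1.5435, 1.7390).
Back-substitute: x_2 = 1.7390/3.5687 = 0.4873.
x_1 = (1.5435 − 0.5145·0.4873)/5.8310 = 0.2217.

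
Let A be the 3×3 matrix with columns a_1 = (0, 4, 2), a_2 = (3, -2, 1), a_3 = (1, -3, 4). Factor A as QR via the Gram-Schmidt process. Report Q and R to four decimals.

a_1 = (0, 4, 2); ‖a_1‖ = 4.4721, so e_1 = (0.0000, 0.8944, 0.4472).
e_1·a_2 = 0.0000·3 + 0.8944·(-2) + 0.4472·1 = -1.3416.
u_2 = a_2 + 1.3416·e_1 = (3.0000, -0.8000, 1.6000).
‖u_2‖ = 3.4928, so e_2 = (0.8589, -0.2290, 0.4581).
e_1·a_3 = 0.0000·1 + 0.8944·(-3) + 0.4472·4 = -0.8944; e_2·a_3 = 0.8589·1 + (-0.2290)·(-3) + 0.4581·4 = 3.3783.
u_3 = a_3 + 0.8944·e_1 − 3.3783·e_2 = (-1.9016, -1.4262, 2.8525).
‖u_3‖ = 3.7131, so e_3 = (-0.5121, -0.3841, 0.7682).

Q = [[0.0000, 0.8589, -0.5121], [0.8944, -0.2290, -0.3841], [0.4472, 0.4581, 0.7682]], R = [[4.4721, -1.3416, -0.8944], [0.0000, 3.4928, 3.3783], [0.0000, 0.0000, 3.7131]]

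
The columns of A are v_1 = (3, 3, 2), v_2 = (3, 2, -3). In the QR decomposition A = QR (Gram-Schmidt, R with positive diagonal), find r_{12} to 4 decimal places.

r_{12} = 1.9188

v_1 = (3, 3, 2); ‖v_1‖ = 4.6904, so q_1 = (0.6396, 0.6396, 0.4264).
r_{12} = q_1·v_2 = 1.9188.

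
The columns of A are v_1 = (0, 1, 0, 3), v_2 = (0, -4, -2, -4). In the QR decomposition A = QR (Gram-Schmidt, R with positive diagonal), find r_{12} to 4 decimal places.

v_1 = (0, 1, 0, 3); ‖v_1‖ = 3.1623, so q_1 = (0.0000, 0.3162, 0.0000, 0.9487).
r_{12} = q_1·v_2 = -5.0596.

r_{12} = -5.0596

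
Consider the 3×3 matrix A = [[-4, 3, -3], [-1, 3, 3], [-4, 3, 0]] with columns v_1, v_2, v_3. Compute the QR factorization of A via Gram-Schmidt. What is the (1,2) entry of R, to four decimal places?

r_{12} = -4.7001

v_1 = (-4, -1, -4); ‖v_1‖ = 5.7446, so q_1 = (-0.6963, -0.1741, -0.6963).
r_{12} = q_1·v_2 = -4.7001.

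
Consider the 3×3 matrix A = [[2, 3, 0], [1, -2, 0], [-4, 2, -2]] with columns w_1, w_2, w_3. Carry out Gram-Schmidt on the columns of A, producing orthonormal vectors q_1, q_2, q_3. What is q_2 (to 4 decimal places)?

w_1 = (2, 1, -4); ‖w_1‖ = 4.5826, so q_1 = (0.4364, 0.2182, -0.8729).
q_1·w_2 = 0.4364·3 + 0.2182·(-2) + (-0.8729)·2 = -0.8729.
u_2 = w_2 + 0.8729·q_1 = (3.3810, -1.8095, 1.2381).
‖u_2‖ = 4.0297, so q_2 = (0.8390, -0.4491, 0.3072).

q_2 = (0.8390, -0.4491, 0.3072)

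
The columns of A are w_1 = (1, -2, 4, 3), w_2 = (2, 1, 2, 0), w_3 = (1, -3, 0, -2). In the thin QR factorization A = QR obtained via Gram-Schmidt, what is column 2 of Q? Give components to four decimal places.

q_2 = (0.6615, 0.5851, 0.3562, -0.3053)

q_1 = w_1/‖w_1‖ = (1, -2, 4, 3)/5.4772 = (0.1826, -0.3651, 0.7303, 0.5477).
r_{12} = q_1·w_2 = 1.4606.
u_2 = w_2 − 1.4606·q_1 = (1.7333, 1.5333, 0.9333, -0.8000).
‖u_2‖ = 2.6204, so q_2 = (0.6615, 0.5851, 0.3562, -0.3053).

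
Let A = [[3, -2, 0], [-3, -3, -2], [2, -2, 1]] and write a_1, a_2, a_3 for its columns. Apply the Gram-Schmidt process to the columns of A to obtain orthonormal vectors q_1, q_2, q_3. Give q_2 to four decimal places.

a_1 = (3, -3, 2); ‖a_1‖ = 4.6904, so q_1 = (0.6396, -0.6396, 0.4264).
q_1·a_2 = 0.6396·(-2) + (-0.6396)·(-3) + 0.4264·(-2) = -0.2132.
u_2 = a_2 + 0.2132·q_1 = (-1.8636, -3.1364, -1.9091).
‖u_2‖ = 4.1176, so q_2 = (-0.4526, -0.7617, -0.4636).

q_2 = (-0.4526, -0.7617, -0.4636)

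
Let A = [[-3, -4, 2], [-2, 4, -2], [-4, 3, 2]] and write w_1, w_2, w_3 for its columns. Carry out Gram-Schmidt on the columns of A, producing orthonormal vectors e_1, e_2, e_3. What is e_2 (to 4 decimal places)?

e_2 = (-0.7751, 0.5536, 0.3045)

e_1 = w_1/‖w_1‖ = (-3, -2, -4)/5.3852 = (-0.5571, -0.3714, -0.7428).
r_{12} = e_1·w_2 = -1.4856.
u_2 = w_2 + 1.4856·e_1 = (-4.8276, 3.4483, 1.8966).
‖u_2‖ = 6.2284, so e_2 = (-0.7751, 0.5536, 0.3045).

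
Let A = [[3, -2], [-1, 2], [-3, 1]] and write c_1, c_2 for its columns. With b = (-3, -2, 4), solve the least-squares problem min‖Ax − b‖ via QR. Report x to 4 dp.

x = (-2.1000, -1.9000)

e_1 = c_1/‖c_1‖ = (3, -1, -3)/4.3589 = (0.6882, -0.2294, -0.6882).
r_{12} = e_1·c_2 = -2.5236.
u_2 = c_2 + 2.5236·e_1 = (-0.2632, 1.4211, -0.7368).
‖u_2‖ = 1.6222, so e_2 = (-0.1622, 0.8760, -0.4542).
Qᵀb = (-4.3589, -3.0822).
Back-substitute: x_2 = -3.0822/1.6222 = -1.9000.
x_1 = (-4.3589 + 2.5236·(-1.9000))/4.3589 = -2.1000.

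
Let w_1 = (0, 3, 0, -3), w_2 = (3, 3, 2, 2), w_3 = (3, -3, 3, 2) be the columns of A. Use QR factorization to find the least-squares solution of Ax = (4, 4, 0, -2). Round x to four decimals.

x = (1.0861, 0.5610, 0.2155)

w_1 = (0, 3, 0, -3); ‖w_1‖ = 4.2426, so e_1 = (0.0000, 0.7071, 0.0000, -0.7071).
e_1·w_2 = 0.0000·3 + 0.7071·3 + 0.0000·2 + (-0.7071)·2 = 0.7071.
u_2 = w_2 − 0.7071·e_1 = (3.0000, 2.5000, 2.0000, 2.5000).
‖u_2‖ = 5.0498, so e_2 = (0.5941, 0.4951, 0.3961, 0.4951).
e_1·w_3 = 0.0000·3 + 0.7071·(-3) + 0.0000·3 + (-0.7071)·2 = -3.5355; e_2·w_3 = 0.5941·3 + 0.4951·(-3) + 0.3961·3 + 0.4951·2 = 2.4754.
u_3 = w_3 + 3.5355·e_1 − 2.4754·e_2 = (1.5294, -1.7255, 2.0196, -1.7255).
‖u_3‖ = 3.5175, so e_3 = (0.4348, -0.4905, 0.5742, -0.4905).
Qᵀb = (4.2426, 3.3665, 0.7581).
Back-substitute: x_3 = 0.7581/3.5175 = 0.2155.
x_2 = (3.3665 − 2.4754·0.2155)/5.0498 = 0.5610.
x_1 = (4.2426 − 0.7071·0.5610 + 3.5355·0.2155)/4.2426 = 1.0861.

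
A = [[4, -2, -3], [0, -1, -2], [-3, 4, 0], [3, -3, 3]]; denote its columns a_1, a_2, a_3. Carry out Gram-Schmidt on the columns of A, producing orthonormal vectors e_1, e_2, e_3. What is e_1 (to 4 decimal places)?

e_1 = a_1/‖a_1‖ = (4, 0, -3, 3)/5.8310 = (0.6860, 0.0000, -0.5145, 0.5145).

e_1 = (0.6860, 0.0000, -0.5145, 0.5145)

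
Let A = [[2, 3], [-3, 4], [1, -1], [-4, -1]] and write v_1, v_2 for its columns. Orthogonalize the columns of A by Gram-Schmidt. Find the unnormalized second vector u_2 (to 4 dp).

u_2 = (3.2000, 3.7000, -0.9000, -1.4000)

q_1 = v_1/‖v_1‖ = (2, -3, 1, -4)/5.4772 = (0.3651, -0.5477, 0.1826, -0.7303).
r_{12} = q_1·v_2 = -0.5477.
u_2 = v_2 + 0.5477·q_1 = (3.2000, 3.7000, -0.9000, -1.4000).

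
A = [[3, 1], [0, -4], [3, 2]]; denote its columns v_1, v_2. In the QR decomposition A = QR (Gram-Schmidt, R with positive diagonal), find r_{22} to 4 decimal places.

r_{22} = 4.0620

e_1 = v_1/‖v_1‖ = (3, 0, 3)/4.2426 = (0.7071, 0.0000, 0.7071).
r_{12} = e_1·v_2 = 2.1213.
u_2 = v_2 − 2.1213·e_1 = (-0.5000, -4.0000, 0.5000).
r_{22} = ‖u_2‖ = 4.0620.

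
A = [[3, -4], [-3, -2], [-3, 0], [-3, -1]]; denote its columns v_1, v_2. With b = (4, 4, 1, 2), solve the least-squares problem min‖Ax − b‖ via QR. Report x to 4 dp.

e_1 = v_1/‖v_1‖ = (3, -3, -3, -3)/6.0000 = (0.5000, -0.5000, -0.5000, -0.5000).
r_{12} = e_1·v_2 = -0.5000.
u_2 = v_2 + 0.5000·e_1 = (-3.7500, -2.2500, -0.2500, -1.2500).
‖u_2‖ = 4.5552, so e_2 = (-0.8232, -0.4939, -0.0549, -0.2744).
Qᵀb = (-1.5000, -5.8724).
Back-substitute: x_2 = -5.8724/4.5552 = -1.2892.
x_1 = (-1.5000 + 0.5000·(-1.2892))/6.0000 = -0.3574.

x = (-0.3574, -1.2892)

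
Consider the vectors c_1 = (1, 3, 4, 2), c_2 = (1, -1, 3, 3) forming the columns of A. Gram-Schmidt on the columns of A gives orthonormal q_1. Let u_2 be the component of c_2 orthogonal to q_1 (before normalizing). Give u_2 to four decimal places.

q_1 = c_1/‖c_1‖ = (1, 3, 4, 2)/5.4772 = (0.1826, 0.5477, 0.7303, 0.3651).
r_{12} = q_1·c_2 = 2.9212.
u_2 = c_2 − 2.9212·q_1 = (0.4667, -2.6000, 0.8667, 1.9333).

u_2 = (0.4667, -2.6000, 0.8667, 1.9333)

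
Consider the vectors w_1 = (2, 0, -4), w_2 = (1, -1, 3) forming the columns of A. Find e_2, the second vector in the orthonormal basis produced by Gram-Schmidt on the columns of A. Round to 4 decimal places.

e_2 = (0.8165, -0.4082, 0.4082)

w_1 = (2, 0, -4); ‖w_1‖ = 4.4721, so e_1 = (0.4472, 0.0000, -0.8944).
e_1·w_2 = 0.4472·1 + 0.0000·(-1) + (-0.8944)·3 = -2.2361.
u_2 = w_2 + 2.2361·e_1 = (2.0000, -1.0000, 1.0000).
‖u_2‖ = 2.4495, so e_2 = (0.8165, -0.4082, 0.4082).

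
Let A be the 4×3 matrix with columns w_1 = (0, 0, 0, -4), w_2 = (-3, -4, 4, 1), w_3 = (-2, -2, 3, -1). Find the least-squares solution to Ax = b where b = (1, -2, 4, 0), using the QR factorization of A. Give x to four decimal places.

w_1 = (0, 0, 0, -4); ‖w_1‖ = 4.0000, so q_1 = (0.0000, 0.0000, 0.0000, -1.0000).
q_1·w_2 = 0.0000·(-3) + 0.0000·(-4) + 0.0000·4 + (-1.0000)·1 = -1.0000.
u_2 = w_2 + 1.0000·q_1 = (-3.0000, -4.0000, 4.0000, 0.0000).
‖u_2‖ = 6.4031, so q_2 = (-0.4685, -0.6247, 0.6247, 0.0000).
q_1·w_3 = 0.0000·(-2) + 0.0000·(-2) + 0.0000·3 + (-1.0000)·(-1) = 1.0000; q_2·w_3 = (-0.4685)·(-2) + (-0.6247)·(-2) + 0.6247·3 + 0.0000·(-1) = 4.0605.
u_3 = w_3 − 1.0000·q_1 − 4.0605·q_2 = (-0.0976, 0.5366, 0.4634, 0.0000).
‖u_3‖ = 0.7157, so q_3 = (-0.1363, 0.7498, 0.6475, 0.0000).
Qᵀb = (0.0000, 3.2796, 0.9542).
Back-substitute: x_3 = 0.9542/0.7157 = 1.3333.
x_2 = (3.2796 − 4.0605·1.3333)/6.4031 = -0.3333.
x_1 = (0.0000 + 1.0000·(-0.3333) − 1.0000·1.3333)/4.0000 = -0.4167.

x = (-0.4167, -0.3333, 1.3333)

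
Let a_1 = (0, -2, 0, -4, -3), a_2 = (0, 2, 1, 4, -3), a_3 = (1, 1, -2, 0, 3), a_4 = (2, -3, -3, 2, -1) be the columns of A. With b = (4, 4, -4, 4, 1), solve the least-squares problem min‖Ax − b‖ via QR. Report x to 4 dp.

a_1 = (0, -2, 0, -4, -3); ‖a_1‖ = 5.3852, so q_1 = (0.0000, -0.3714, 0.0000, -0.7428, -0.5571).
q_1·a_2 = 0.0000·0 + (-0.3714)·2 + 0.0000·1 + (-0.7428)·4 + (-0.5571)·(-3) = -2.0426.
u_2 = a_2 + 2.0426·q_1 = (0.0000, 1.2414, 1.0000, 2.4828, -4.1379).
‖u_2‖ = 5.0821, so q_2 = (0.0000, 0.2443, 0.1968, 0.4885, -0.8142).
q_1·a_3 = 0.0000·1 + (-0.3714)·1 + 0.0000·(-2) + (-0.7428)·0 + (-0.5571)·3 = -2.0426; q_2·a_3 = 0.0000·1 + 0.2443·1 + 0.1968·(-2) + 0.4885·0 + (-0.8142)·3 = -2.5919.
u_3 = a_3 + 2.0426·q_1 + 2.5919·q_2 = (1.0000, 0.8745, -1.4900, -0.2510, -0.2483).
‖u_3‖ = 2.0272, so q_3 = (0.4933, 0.4314, -0.7350, -0.1238, -0.1225).
q_1·a_4 = 0.0000·2 + (-0.3714)·(-3) + 0.0000·(-3) + (-0.7428)·2 + (-0.5571)·(-1) = 0.1857; q_2·a_4 = 0.0000·2 + 0.2443·(-3) + 0.1968·(-3) + 0.4885·2 + (-0.8142)·(-1) = 0.4682; q_3·a_4 = 0.4933·2 + 0.4314·(-3) + (-0.7350)·(-3) + (-0.1238)·2 + (-0.1225)·(-1) = 1.7723.
u_4 = a_4 − 0.1857·q_1 − 0.4682·q_2 − 1.7723·q_3 = (1.1257, -3.8099, -1.7895, 2.1287, -0.2982).
‖u_4‖ = 4.8585, so q_4 = (0.2317, -0.7842, -0.3683, 0.4381, -0.0614).
Qᵀb = (-5.0138, 1.3299, 6.0210, 0.9545).
Back-substitute: x_4 = 0.9545/4.8585 = 0.1965.
x_3 = (6.0210 − 1.7723·0.1965)/2.0272 = 2.7984.
x_2 = (1.3299 + 2.5919·2.7984 − 0.4682·0.1965)/5.0821 = 1.6708.
x_1 = (-5.0138 + 2.0426·1.6708 + 2.0426·2.7984 − 0.1857·0.1965)/5.3852 = 0.7574.

x = (0.7574, 1.6708, 2.7984, 0.1965)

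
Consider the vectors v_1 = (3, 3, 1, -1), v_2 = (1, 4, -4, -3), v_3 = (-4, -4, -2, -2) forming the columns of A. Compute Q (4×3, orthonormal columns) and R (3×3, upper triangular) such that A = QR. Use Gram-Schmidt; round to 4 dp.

q_1 = v_1/‖v_1‖ = (3, 3, 1, -1)/4.4721 = (0.6708, 0.6708, 0.2236, -0.2236).
r_{12} = q_1·v_2 = 3.1305.
u_2 = v_2 − 3.1305·q_1 = (-1.1000, 1.9000, -4.7000, -2.3000).
‖u_2‖ = 5.6745, so q_2 = (-0.1938, 0.3348, -0.8283, -0.4053).
r_{13} = q_1·v_3 = -5.3666; r_{23} = q_2·v_3 = 1.9032.
u_3 = v_3 + 5.3666·q_1 − 1.9032·q_2 = (-0.0311, -1.0373, 0.7764, -2.4286).
‖u_3‖ = 2.7528, so q_3 = (-0.0113, -0.3768, 0.2820, -0.8822).

Q = [[0.6708, -0.1938, -0.0113], [0.6708, 0.3348, -0.3768], [0.2236, -0.8283, 0.2820], [-0.2236, -0.4053, -0.8822]], R = [[4.4721, 3.1305, -5.3666], [0.0000, 5.6745, 1.9032], [0.0000, 0.0000, 2.7528]]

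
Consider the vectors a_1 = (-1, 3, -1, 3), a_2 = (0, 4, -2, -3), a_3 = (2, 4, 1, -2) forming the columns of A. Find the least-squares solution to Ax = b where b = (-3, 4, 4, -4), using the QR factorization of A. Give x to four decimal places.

a_1 = (-1, 3, -1, 3); ‖a_1‖ = 4.4721, so e_1 = (-0.2236, 0.6708, -0.2236, 0.6708).
e_1·a_2 = (-0.2236)·0 + 0.6708·4 + (-0.2236)·(-2) + 0.6708·(-3) = 1.1180.
u_2 = a_2 − 1.1180·e_1 = (0.2500, 3.2500, -1.7500, -3.7500).
‖u_2‖ = 5.2678, so e_2 = (0.0475, 0.6170, -0.3322, -0.7119).
e_1·a_3 = (-0.2236)·2 + 0.6708·4 + (-0.2236)·1 + 0.6708·(-2) = 0.6708; e_2·a_3 = 0.0475·2 + 0.6170·4 + (-0.3322)·1 + (-0.7119)·(-2) = 3.6543.
u_3 = a_3 − 0.6708·e_1 − 3.6543·e_2 = (1.9766, 1.2955, 2.3640, 0.1514).
‖u_3‖ = 3.3461, so e_3 = (0.5907, 0.3872, 0.7065, 0.0452).
Qᵀb = (-0.2236, 3.8441, 2.4215).
Back-substitute: x_3 = 2.4215/3.3461 = 0.7237.
x_2 = (3.8441 − 3.6543·0.7237)/5.2678 = 0.2277.
x_1 = (-0.2236 − 1.1180·0.2277 − 0.6708·0.7237)/4.4721 = -0.2155.

x = (-0.2155, 0.2277, 0.7237)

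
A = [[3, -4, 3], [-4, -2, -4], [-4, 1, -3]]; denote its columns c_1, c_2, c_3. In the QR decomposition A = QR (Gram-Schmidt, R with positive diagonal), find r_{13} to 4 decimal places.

c_1 = (3, -4, -4); ‖c_1‖ = 6.4031, so e_1 = (0.4685, -0.6247, -0.6247).
r_{13} = e_1·c_3 = 5.7784.

r_{13} = 5.7784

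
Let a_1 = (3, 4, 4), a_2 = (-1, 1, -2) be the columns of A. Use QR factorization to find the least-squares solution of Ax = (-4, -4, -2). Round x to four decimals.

a_1 = (3, 4, 4); ‖a_1‖ = 6.4031, so q_1 = (0.4685, 0.6247, 0.6247).
q_1·a_2 = 0.4685·(-1) + 0.6247·1 + 0.6247·(-2) = -1.0932.
u_2 = a_2 + 1.0932·q_1 = (-0.4878, 1.6829, -1.3171).
‖u_2‖ = 2.1920, so q_2 = (-0.2225, 0.7678, -0.6009).
Qᵀb = (-5.6223, -0.9792).
Back-substitute: x_2 = -0.9792/2.1920 = -0.4467.
x_1 = (-5.6223 + 1.0932·(-0.4467))/6.4031 = -0.9543.

x = (-0.9543, -0.4467)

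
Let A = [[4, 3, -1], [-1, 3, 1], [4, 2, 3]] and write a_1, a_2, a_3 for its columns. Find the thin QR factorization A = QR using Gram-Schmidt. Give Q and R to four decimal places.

e_1 = a_1/‖a_1‖ = (4, -1, 4)/5.7446 = (0.6963, -0.1741, 0.6963).
r_{12} = e_1·a_2 = 2.9593.
u_2 = a_2 − 2.9593·e_1 = (0.9394, 3.5152, -0.0606).
‖u_2‖ = 3.6390, so e_2 = (0.2581, 0.9660, -0.0167).
r_{13} = e_1·a_3 = 1.2185; r_{23} = e_2·a_3 = 0.6579.
u_3 = a_3 − 1.2185·e_1 − 0.6579·e_2 = (-2.0183, 0.5767, 2.1625).
‖u_3‖ = 3.0137, so e_3 = (-0.6697, 0.1913, 0.7175).

Q = [[0.6963, 0.2581, -0.6697], [-0.1741, 0.9660, 0.1913], [0.6963, -0.0167, 0.7175]], R = [[5.7446, 2.9593, 1.2185], [0.0000, 3.6390, 0.6579], [0.0000, 0.0000, 3.0137]]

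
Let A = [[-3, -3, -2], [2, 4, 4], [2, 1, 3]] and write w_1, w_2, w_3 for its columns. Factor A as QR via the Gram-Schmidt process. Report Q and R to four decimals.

Q = [[-0.7276, 0.1617, 0.6667], [0.4851, 0.8085, 0.3333], [0.4851, -0.5659, 0.6667]], R = [[4.1231, 4.6082, 4.8507], [0.0000, 2.1828, 1.2127], [0.0000, 0.0000, 2.0000]]

w_1 = (-3, 2, 2); ‖w_1‖ = 4.1231, so q_1 = (-0.7276, 0.4851, 0.4851).
q_1·w_2 = (-0.7276)·(-3) + 0.4851·4 + 0.4851·1 = 4.6082.
u_2 = w_2 − 4.6082·q_1 = (0.3529, 1.7647, -1.2353).
‖u_2‖ = 2.1828, so q_2 = (0.1617, 0.8085, -0.5659).
q_1·w_3 = (-0.7276)·(-2) + 0.4851·4 + 0.4851·3 = 4.8507; q_2·w_3 = 0.1617·(-2) + 0.8085·4 + (-0.5659)·3 = 1.2127.
u_3 = w_3 − 4.8507·q_1 − 1.2127·q_2 = (1.3333, 0.6667, 1.3333).
‖u_3‖ = 2.0000, so q_3 = (0.6667, 0.3333, 0.6667).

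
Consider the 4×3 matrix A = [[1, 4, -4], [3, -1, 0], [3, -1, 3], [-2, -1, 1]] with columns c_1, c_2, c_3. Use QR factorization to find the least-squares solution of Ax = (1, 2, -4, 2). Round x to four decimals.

x = (-0.1447, -1.7800, -1.8910)

e_1 = c_1/‖c_1‖ = (1, 3, 3, -2)/4.7958 = (0.2085, 0.6255, 0.6255, -0.4170).
r_{12} = e_1·c_2 = 0.0000.
u_2 = c_2 + 0.0000·e_1 = (4.0000, -1.0000, -1.0000, -1.0000).
‖u_2‖ = 4.3589, so e_2 = (0.9177, -0.2294, -0.2294, -0.2294).
r_{13} = e_1·c_3 = 0.6255; r_{23} = e_2·c_3 = -4.5883.
u_3 = c_3 − 0.6255·e_1 + 4.5883·e_2 = (0.0801, -1.4439, 1.5561, 0.2082).
‖u_3‖ = 2.1345, so e_3 = (0.0375, -0.6765, 0.7290, 0.0976).
Qᵀb = (-1.8766, 0.9177, -4.0363).
Back-substitute: x_3 = -4.0363/2.1345 = -1.8910.
x_2 = (0.9177 + 4.5883·(-1.8910))/4.3589 = -1.7800.
x_1 = (-1.8766 + 0.0000·(-1.7800) − 0.6255·(-1.8910))/4.7958 = -0.1447.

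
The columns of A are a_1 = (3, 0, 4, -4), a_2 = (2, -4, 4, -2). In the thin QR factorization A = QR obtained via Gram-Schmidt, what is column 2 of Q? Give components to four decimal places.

q_1 = a_1/‖a_1‖ = (3, 0, 4, -4)/6.4031 = (0.4685, 0.0000, 0.6247, -0.6247).
r_{12} = q_1·a_2 = 4.6852.
u_2 = a_2 − 4.6852·q_1 = (-0.1951, -4.0000, 1.0732, 0.9268).
‖u_2‖ = 4.2484, so q_2 = (-0.0459, -0.9415, 0.2526, 0.2182).

q_2 = (-0.0459, -0.9415, 0.2526, 0.2182)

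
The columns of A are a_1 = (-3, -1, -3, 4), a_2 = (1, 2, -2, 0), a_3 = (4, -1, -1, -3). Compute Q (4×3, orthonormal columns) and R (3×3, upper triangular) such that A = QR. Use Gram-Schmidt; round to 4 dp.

Q = [[-0.5071, 0.3625, 0.4761], [-0.1690, 0.6773, -0.7159], [-0.5071, -0.6391, -0.4778], [0.6761, -0.0382, -0.1803]], R = [[5.9161, 0.1690, -3.3806], [0.0000, 2.9952, 1.5262], [0.0000, 0.0000, 3.6390]]

a_1 = (-3, -1, -3, 4); ‖a_1‖ = 5.9161, so q_1 = (-0.5071, -0.1690, -0.5071, 0.6761).
q_1·a_2 = (-0.5071)·1 + (-0.1690)·2 + (-0.5071)·(-2) + 0.6761·0 = 0.1690.
u_2 = a_2 − 0.1690·q_1 = (1.0857, 2.0286, -1.9143, -0.1143).
‖u_2‖ = 2.9952, so q_2 = (0.3625, 0.6773, -0.6391, -0.0382).
q_1·a_3 = (-0.5071)·4 + (-0.1690)·(-1) + (-0.5071)·(-1) + 0.6761·(-3) = -3.3806; q_2·a_3 = 0.3625·4 + 0.6773·(-1) + (-0.6391)·(-1) + (-0.0382)·(-3) = 1.5262.
u_3 = a_3 + 3.3806·q_1 − 1.5262·q_2 = (1.7325, -2.6051, -1.7389, -0.6561).
‖u_3‖ = 3.6390, so q_3 = (0.4761, -0.7159, -0.4778, -0.1803).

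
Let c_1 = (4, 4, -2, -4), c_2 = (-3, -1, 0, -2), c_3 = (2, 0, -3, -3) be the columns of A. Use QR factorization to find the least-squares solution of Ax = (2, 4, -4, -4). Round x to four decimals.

x = (0.8243, 0.3281, 0.2986)

c_1 = (4, 4, -2, -4); ‖c_1‖ = 7.2111, so e_1 = (0.5547, 0.5547, -0.2774, -0.5547).
e_1·c_2 = 0.5547·(-3) + 0.5547·(-1) + (-0.2774)·0 + (-0.5547)·(-2) = -1.1094.
u_2 = c_2 + 1.1094·e_1 = (-2.3846, -0.3846, -0.3077, -2.6154).
‖u_2‖ = 3.5734, so e_2 = (-0.6673, -0.1076, -0.0861, -0.7319).
e_1·c_3 = 0.5547·2 + 0.5547·0 + (-0.2774)·(-3) + (-0.5547)·(-3) = 3.6056; e_2·c_3 = (-0.6673)·2 + (-0.1076)·0 + (-0.0861)·(-3) + (-0.7319)·(-3) = 1.1194.
u_3 = c_3 − 3.6056·e_1 − 1.1194·e_2 = (0.7470, -1.8795, -1.9036, -0.1807).
‖u_3‖ = 2.7833, so e_3 = (0.2684, -0.6753, -0.6839, -0.0649).
Qᵀb = (6.6564, 1.5069, 0.8311).
Back-substitute: x_3 = 0.8311/2.7833 = 0.2986.
x_2 = (1.5069 − 1.1194·0.2986)/3.5734 = 0.3281.
x_1 = (6.6564 + 1.1094·0.3281 − 3.6056·0.2986)/7.2111 = 0.8243.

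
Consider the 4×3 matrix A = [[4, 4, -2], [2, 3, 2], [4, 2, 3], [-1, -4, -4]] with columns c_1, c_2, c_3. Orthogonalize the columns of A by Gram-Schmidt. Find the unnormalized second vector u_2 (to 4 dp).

q_1 = c_1/‖c_1‖ = (4, 2, 4, -1)/6.0828 = (0.6576, 0.3288, 0.6576, -0.1644).
r_{12} = q_1·c_2 = 5.5896.
u_2 = c_2 − 5.5896·q_1 = (0.3243, 1.1622, -1.6757, -3.0811).

u_2 = (0.3243, 1.1622, -1.6757, -3.0811)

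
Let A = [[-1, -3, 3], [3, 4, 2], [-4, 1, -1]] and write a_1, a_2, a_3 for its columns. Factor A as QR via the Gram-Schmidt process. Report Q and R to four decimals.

Q = [[-0.1961, -0.5578, 0.8065], [0.5883, 0.5911, 0.5518], [-0.7845, 0.5827, 0.2122]], R = [[5.0990, 2.1573, 1.3728], [0.0000, 4.6202, -1.0739], [0.0000, 0.0000, 3.3109]]

q_1 = a_1/‖a_1‖ = (-1, 3, -4)/5.0990 = (-0.1961, 0.5883, -0.7845).
r_{12} = q_1·a_2 = 2.1573.
u_2 = a_2 − 2.1573·q_1 = (-2.5769, 2.7308, 2.6923).
‖u_2‖ = 4.6202, so q_2 = (-0.5578, 0.5911, 0.5827).
r_{13} = q_1·a_3 = 1.3728; r_{23} = q_2·a_3 = -1.0739.
u_3 = a_3 − 1.3728·q_1 + 1.0739·q_2 = (2.6703, 1.8270, 0.7027).
‖u_3‖ = 3.3109, so q_3 = (0.8065, 0.5518, 0.2122).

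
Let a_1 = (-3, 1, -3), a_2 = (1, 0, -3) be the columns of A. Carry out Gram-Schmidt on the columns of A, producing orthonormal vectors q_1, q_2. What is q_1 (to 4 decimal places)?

q_1 = (-0.6882, 0.2294, -0.6882)

a_1 = (-3, 1, -3); ‖a_1‖ = 4.3589, so q_1 = (-0.6882, 0.2294, -0.6882).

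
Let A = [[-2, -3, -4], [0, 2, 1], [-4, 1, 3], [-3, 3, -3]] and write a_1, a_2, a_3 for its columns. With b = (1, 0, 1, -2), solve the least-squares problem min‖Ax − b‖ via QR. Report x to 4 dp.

x = (-0.1682, -0.4965, 0.2804)

a_1 = (-2, 0, -4, -3); ‖a_1‖ = 5.3852, so e_1 = (-0.3714, 0.0000, -0.7428, -0.5571).
e_1·a_2 = (-0.3714)·(-3) + 0.0000·2 + (-0.7428)·1 + (-0.5571)·3 = -1.2999.
u_2 = a_2 + 1.2999·e_1 = (-3.4828, 2.0000, 0.0345, 2.2759).
‖u_2‖ = 4.6163, so e_2 = (-0.7544, 0.4332, 0.0075, 0.4930).
e_1·a_3 = (-0.3714)·(-4) + 0.0000·1 + (-0.7428)·3 + (-0.5571)·(-3) = 0.9285; e_2·a_3 = (-0.7544)·(-4) + 0.4332·1 + 0.0075·3 + 0.4930·(-3) = 1.9944.
u_3 = a_3 − 0.9285·e_1 − 1.9944·e_2 = (-2.1505, 0.1359, 3.6748, -3.4660).
‖u_3‖ = 5.4918, so e_3 = (-0.3916, 0.0247, 0.6691, -0.6311).
Qᵀb = (0.0000, -1.7330, 1.5398).
Back-substitute: x_3 = 1.5398/5.4918 = 0.2804.
x_2 = (-1.7330 − 1.9944·0.2804)/4.6163 = -0.4965.
x_1 = (0.0000 + 1.2999·(-0.4965) − 0.9285·0.2804)/5.3852 = -0.1682.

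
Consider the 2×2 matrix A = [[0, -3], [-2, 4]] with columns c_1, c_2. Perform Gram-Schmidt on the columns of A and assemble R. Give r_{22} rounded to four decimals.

r_{22} = 3.0000

q_1 = c_1/‖c_1‖ = (0, -2)/2.0000 = (0.0000, -1.0000).
r_{12} = q_1·c_2 = -4.0000.
u_2 = c_2 + 4.0000·q_1 = (-3.0000, 0.0000).
r_{22} = ‖u_2‖ = 3.0000.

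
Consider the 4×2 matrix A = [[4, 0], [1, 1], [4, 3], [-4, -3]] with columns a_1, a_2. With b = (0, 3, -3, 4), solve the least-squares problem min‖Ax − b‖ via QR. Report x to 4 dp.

e_1 = a_1/‖a_1‖ = (4, 1, 4, -4)/7.0000 = (0.5714, 0.1429, 0.5714, -0.5714).
r_{12} = e_1·a_2 = 3.5714.
u_2 = a_2 − 3.5714·e_1 = (-2.0408, 0.4898, 0.9592, -0.9592).
‖u_2‖ = 2.4990, so e_2 = (-0.8167, 0.1960, 0.3838, -0.3838).
Qᵀb = (-3.5714, -2.0988).
Back-substitute: x_2 = -2.0988/2.4990 = -0.8399.
x_1 = (-3.5714 − 3.5714·(-0.8399))/7.0000 = -0.0817.

x = (-0.0817, -0.8399)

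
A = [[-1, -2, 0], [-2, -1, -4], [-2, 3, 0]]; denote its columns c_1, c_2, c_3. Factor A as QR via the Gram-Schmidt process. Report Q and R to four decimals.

c_1 = (-1, -2, -2); ‖c_1‖ = 3.0000, so q_1 = (-0.3333, -0.6667, -0.6667).
q_1·c_2 = (-0.3333)·(-2) + (-0.6667)·(-1) + (-0.6667)·3 = -0.6667.
u_2 = c_2 + 0.6667·q_1 = (-2.2222, -1.4444, 2.5556).
‖u_2‖ = 3.6818, so q_2 = (-0.6036, -0.3923, 0.6941).
q_1·c_3 = (-0.3333)·0 + (-0.6667)·(-4) + (-0.6667)·0 = 2.6667; q_2·c_3 = (-0.6036)·0 + (-0.3923)·(-4) + 0.6941·0 = 1.5693.
u_3 = c_3 − 2.6667·q_1 − 1.5693·q_2 = (1.8361, -1.6066, 0.6885).
‖u_3‖ = 2.5350, so q_3 = (0.7243, -0.6338, 0.2716).

Q = [[-0.3333, -0.6036, 0.7243], [-0.6667, -0.3923, -0.6338], [-0.6667, 0.6941, 0.2716]], R = [[3.0000, -0.6667, 2.6667], [0.0000, 3.6818, 1.5693], [0.0000, 0.0000, 2.5350]]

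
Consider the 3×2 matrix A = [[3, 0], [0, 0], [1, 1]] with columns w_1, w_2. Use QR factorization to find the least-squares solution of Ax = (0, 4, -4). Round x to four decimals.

w_1 = (3, 0, 1); ‖w_1‖ = 3.1623, so q_1 = (0.9487, 0.0000, 0.3162).
q_1·w_2 = 0.9487·0 + 0.0000·0 + 0.3162·1 = 0.3162.
u_2 = w_2 − 0.3162·q_1 = (-0.3000, 0.0000, 0.9000).
‖u_2‖ = 0.9487, so q_2 = (-0.3162, 0.0000, 0.9487).
Qᵀb = (-1.2649, -3.7947).
Back-substitute: x_2 = -3.7947/0.9487 = -4.0000.
x_1 = (-1.2649 − 0.3162·(-4.0000))/3.1623 = 0.0000.

x = (0.0000, -4.0000)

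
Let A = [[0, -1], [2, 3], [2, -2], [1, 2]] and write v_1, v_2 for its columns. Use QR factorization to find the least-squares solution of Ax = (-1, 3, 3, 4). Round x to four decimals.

x = (1.6438, 0.3014)

e_1 = v_1/‖v_1‖ = (0, 2, 2, 1)/3.0000 = (0.0000, 0.6667, 0.6667, 0.3333).
r_{12} = e_1·v_2 = 1.3333.
u_2 = v_2 − 1.3333·e_1 = (-1.0000, 2.1111, -2.8889, 1.5556).
‖u_2‖ = 4.0277, so e_2 = (-0.2483, 0.5242, -0.7173, 0.3862).
Qᵀb = (5.3333, 1.2138).
Back-substitute: x_2 = 1.2138/4.0277 = 0.3014.
x_1 = (5.3333 − 1.3333·0.3014)/3.0000 = 1.6438.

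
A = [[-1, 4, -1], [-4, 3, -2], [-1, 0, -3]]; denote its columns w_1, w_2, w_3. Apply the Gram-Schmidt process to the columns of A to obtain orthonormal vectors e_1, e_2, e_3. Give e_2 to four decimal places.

e_2 = (0.9477, -0.1692, -0.2708)

e_1 = w_1/‖w_1‖ = (-1, -4, -1)/4.2426 = (-0.2357, -0.9428, -0.2357).
r_{12} = e_1·w_2 = -3.7712.
u_2 = w_2 + 3.7712·e_1 = (3.1111, -0.5556, -0.8889).
‖u_2‖ = 3.2830, so e_2 = (0.9477, -0.1692, -0.2708).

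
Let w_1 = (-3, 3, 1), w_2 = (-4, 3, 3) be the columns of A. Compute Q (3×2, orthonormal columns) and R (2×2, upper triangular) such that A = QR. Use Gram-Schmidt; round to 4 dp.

w_1 = (-3, 3, 1); ‖w_1‖ = 4.3589, so e_1 = (-0.6882, 0.6882, 0.2294).
e_1·w_2 = (-0.6882)·(-4) + 0.6882·3 + 0.2294·3 = 5.5060.
u_2 = w_2 − 5.5060·e_1 = (-0.2105, -0.7895, 1.7368).
‖u_2‖ = 1.9194, so e_2 = (-0.1097, -0.4113, 0.9049).

Q = [[-0.6882, -0.1097], [0.6882, -0.4113], [0.2294, 0.9049]], R = [[4.3589, 5.5060], [0.0000, 1.9194]]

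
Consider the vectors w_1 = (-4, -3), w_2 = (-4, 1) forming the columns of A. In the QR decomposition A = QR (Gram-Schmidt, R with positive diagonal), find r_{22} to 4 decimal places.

w_1 = (-4, -3); ‖w_1‖ = 5.0000, so e_1 = (-0.8000, -0.6000).
e_1·w_2 = (-0.8000)·(-4) + (-0.6000)·1 = 2.6000.
u_2 = w_2 − 2.6000·e_1 = (-1.9200, 2.5600).
r_{22} = ‖u_2‖ = 3.2000.

r_{22} = 3.2000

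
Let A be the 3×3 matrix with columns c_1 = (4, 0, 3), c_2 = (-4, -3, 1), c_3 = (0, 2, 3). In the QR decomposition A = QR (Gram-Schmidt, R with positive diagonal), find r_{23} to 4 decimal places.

r_{23} = 0.3830

c_1 = (4, 0, 3); ‖c_1‖ = 5.0000, so e_1 = (0.8000, 0.0000, 0.6000).
e_1·c_2 = 0.8000·(-4) + 0.0000·(-3) + 0.6000·1 = -2.6000.
u_2 = c_2 + 2.6000·e_1 = (-1.9200, -3.0000, 2.5600).
‖u_2‖ = 4.3863, so e_2 = (-0.4377, -0.6839, 0.5836).
r_{23} = e_2·c_3 = 0.3830.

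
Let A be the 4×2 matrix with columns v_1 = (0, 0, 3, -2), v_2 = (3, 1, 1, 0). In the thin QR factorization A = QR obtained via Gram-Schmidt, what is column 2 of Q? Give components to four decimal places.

q_2 = (0.9344, 0.3115, 0.0958, 0.1438)

v_1 = (0, 0, 3, -2); ‖v_1‖ = 3.6056, so q_1 = (0.0000, 0.0000, 0.8321, -0.5547).
q_1·v_2 = 0.0000·3 + 0.0000·1 + 0.8321·1 + (-0.5547)·0 = 0.8321.
u_2 = v_2 − 0.8321·q_1 = (3.0000, 1.0000, 0.3077, 0.4615).
‖u_2‖ = 3.2106, so q_2 = (0.9344, 0.3115, 0.0958, 0.1438).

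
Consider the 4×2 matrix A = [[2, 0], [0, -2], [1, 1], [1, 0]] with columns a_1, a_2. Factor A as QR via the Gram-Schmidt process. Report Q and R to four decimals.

Q = [[0.8165, -0.1516], [0.0000, -0.9097], [0.4082, 0.3790], [0.4082, -0.0758]], R = [[2.4495, 0.4082], [0.0000, 2.1985]]

a_1 = (2, 0, 1, 1); ‖a_1‖ = 2.4495, so q_1 = (0.8165, 0.0000, 0.4082, 0.4082).
q_1·a_2 = 0.8165·0 + 0.0000·(-2) + 0.4082·1 + 0.4082·0 = 0.4082.
u_2 = a_2 − 0.4082·q_1 = (-0.3333, -2.0000, 0.8333, -0.1667).
‖u_2‖ = 2.1985, so q_2 = (-0.1516, -0.9097, 0.3790, -0.0758).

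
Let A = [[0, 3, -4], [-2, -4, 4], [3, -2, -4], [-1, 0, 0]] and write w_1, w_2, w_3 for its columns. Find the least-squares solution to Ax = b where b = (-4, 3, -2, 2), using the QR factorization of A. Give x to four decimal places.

w_1 = (0, -2, 3, -1); ‖w_1‖ = 3.7417, so e_1 = (0.0000, -0.5345, 0.8018, -0.2673).
e_1·w_2 = 0.0000·3 + (-0.5345)·(-4) + 0.8018·(-2) + (-0.2673)·0 = 0.5345.
u_2 = w_2 − 0.5345·e_1 = (3.0000, -3.7143, -2.4286, 0.1429).
‖u_2‖ = 5.3586, so e_2 = (0.5599, -0.6931, -0.4532, 0.0267).
e_1·w_3 = 0.0000·(-4) + (-0.5345)·4 + 0.8018·(-4) + (-0.2673)·0 = -5.3452; e_2·w_3 = 0.5599·(-4) + (-0.6931)·4 + (-0.4532)·(-4) + 0.0267·0 = -3.1991.
u_3 = w_3 + 5.3452·e_1 + 3.1991·e_2 = (-2.2090, -1.0746, -1.1642, -1.3433).
‖u_3‖ = 3.0322, so e_3 = (-0.7285, -0.3544, -0.3839, -0.4430).
Qᵀb = (-3.7417, -3.3591, 1.7327).
Back-substitute: x_3 = 1.7327/3.0322 = 0.5714.
x_2 = (-3.3591 + 3.1991·0.5714)/5.3586 = -0.2857.
x_1 = (-3.7417 − 0.5345·(-0.2857) + 5.3452·0.5714)/3.7417 = -0.1429.

x = (-0.1429, -0.2857, 0.5714)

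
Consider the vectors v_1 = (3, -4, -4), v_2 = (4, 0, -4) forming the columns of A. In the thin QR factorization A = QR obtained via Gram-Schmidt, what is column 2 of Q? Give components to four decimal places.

q_2 = (0.5437, 0.7612, -0.3534)

q_1 = v_1/‖v_1‖ = (3, -4, -4)/6.4031 = (0.4685, -0.6247, -0.6247).
r_{12} = q_1·v_2 = 4.3729.
u_2 = v_2 − 4.3729·q_1 = (1.9512, 2.7317, -1.2683).
‖u_2‖ = 3.5886, so q_2 = (0.5437, 0.7612, -0.3534).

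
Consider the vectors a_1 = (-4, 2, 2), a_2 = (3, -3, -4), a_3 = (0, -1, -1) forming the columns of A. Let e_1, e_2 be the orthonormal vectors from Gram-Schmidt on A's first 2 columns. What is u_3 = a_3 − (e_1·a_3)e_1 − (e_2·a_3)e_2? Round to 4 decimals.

e_1 = a_1/‖a_1‖ = (-4, 2, 2)/4.8990 = (-0.8165, 0.4082, 0.4082).
r_{12} = e_1·a_2 = -5.3072.
u_2 = a_2 + 5.3072·e_1 = (-1.3333, -0.8333, -1.8333).
‖u_2‖ = 2.4152, so e_2 = (-0.5521, -0.3450, -0.7591).
r_{13} = e_1·a_3 = -0.8165; r_{23} = e_2·a_3 = 1.1041.
u_3 = a_3 + 0.8165·e_1 − 1.1041·e_2 = (-0.0571, -0.2857, 0.1714).

u_3 = (-0.0571, -0.2857, 0.1714)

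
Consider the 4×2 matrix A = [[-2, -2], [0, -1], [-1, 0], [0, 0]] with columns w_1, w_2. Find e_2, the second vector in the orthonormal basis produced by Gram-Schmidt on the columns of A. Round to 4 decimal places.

w_1 = (-2, 0, -1, 0); ‖w_1‖ = 2.2361, so e_1 = (-0.8944, 0.0000, -0.4472, 0.0000).
e_1·w_2 = (-0.8944)·(-2) + 0.0000·(-1) + (-0.4472)·0 + 0.0000·0 = 1.7889.
u_2 = w_2 − 1.7889·e_1 = (-0.4000, -1.0000, 0.8000, 0.0000).
‖u_2‖ = 1.3416, so e_2 = (-0.2981, -0.7454, 0.5963, 0.0000).

e_2 = (-0.2981, -0.7454, 0.5963, 0.0000)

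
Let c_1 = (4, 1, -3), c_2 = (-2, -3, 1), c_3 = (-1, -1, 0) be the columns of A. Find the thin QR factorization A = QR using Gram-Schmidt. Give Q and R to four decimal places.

Q = [[0.7845, 0.0605, -0.6172], [0.1961, -0.9684, 0.1543], [-0.5883, -0.2421, -0.7715]], R = [[5.0990, -2.7456, -0.9806], [0.0000, 2.5420, 0.9078], [0.0000, 0.0000, 0.4629]]

c_1 = (4, 1, -3); ‖c_1‖ = 5.0990, so q_1 = (0.7845, 0.1961, -0.5883).
q_1·c_2 = 0.7845·(-2) + 0.1961·(-3) + (-0.5883)·1 = -2.7456.
u_2 = c_2 + 2.7456·q_1 = (0.1538, -2.4615, -0.6154).
‖u_2‖ = 2.5420, so q_2 = (0.0605, -0.9684, -0.2421).
q_1·c_3 = 0.7845·(-1) + 0.1961·(-1) + (-0.5883)·0 = -0.9806; q_2·c_3 = 0.0605·(-1) + (-0.9684)·(-1) + (-0.2421)·0 = 0.9078.
u_3 = c_3 + 0.9806·q_1 − 0.9078·q_2 = (-0.2857, 0.0714, -0.3571).
‖u_3‖ = 0.4629, so q_3 = (-0.6172, 0.1543, -0.7715).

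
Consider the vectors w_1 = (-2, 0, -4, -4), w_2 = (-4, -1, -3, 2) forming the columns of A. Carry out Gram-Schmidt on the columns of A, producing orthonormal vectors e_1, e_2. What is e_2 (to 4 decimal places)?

e_2 = (-0.6537, -0.1961, -0.3269, 0.6537)

w_1 = (-2, 0, -4, -4); ‖w_1‖ = 6.0000, so e_1 = (-0.3333, 0.0000, -0.6667, -0.6667).
e_1·w_2 = (-0.3333)·(-4) + 0.0000·(-1) + (-0.6667)·(-3) + (-0.6667)·2 = 2.0000.
u_2 = w_2 − 2.0000·e_1 = (-3.3333, -1.0000, -1.6667, 3.3333).
‖u_2‖ = 5.0990, so e_2 = (-0.6537, -0.1961, -0.3269, 0.6537).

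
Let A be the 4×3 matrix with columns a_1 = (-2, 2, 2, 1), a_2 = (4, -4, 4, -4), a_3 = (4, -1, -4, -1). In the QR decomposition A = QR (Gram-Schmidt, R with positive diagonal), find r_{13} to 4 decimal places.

r_{13} = -5.2697

a_1 = (-2, 2, 2, 1); ‖a_1‖ = 3.6056, so q_1 = (-0.5547, 0.5547, 0.5547, 0.2774).
r_{13} = q_1·a_3 = -5.2697.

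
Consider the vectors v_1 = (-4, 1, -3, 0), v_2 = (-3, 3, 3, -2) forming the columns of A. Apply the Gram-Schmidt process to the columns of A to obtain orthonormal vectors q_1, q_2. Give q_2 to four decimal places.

q_2 = (-0.3816, 0.5089, 0.6785, -0.3675)

q_1 = v_1/‖v_1‖ = (-4, 1, -3, 0)/5.0990 = (-0.7845, 0.1961, -0.5883, 0.0000).
r_{12} = q_1·v_2 = 1.1767.
u_2 = v_2 − 1.1767·q_1 = (-2.0769, 2.7692, 3.6923, -2.0000).
‖u_2‖ = 5.4420, so q_2 = (-0.3816, 0.5089, 0.6785, -0.3675).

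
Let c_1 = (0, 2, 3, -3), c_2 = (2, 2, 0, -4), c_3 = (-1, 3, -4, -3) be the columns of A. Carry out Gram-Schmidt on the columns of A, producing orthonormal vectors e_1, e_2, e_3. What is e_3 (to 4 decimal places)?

e_1 = c_1/‖c_1‖ = (0, 2, 3, -3)/4.6904 = (0.0000, 0.4264, 0.6396, -0.6396).
r_{12} = e_1·c_2 = 3.4112.
u_2 = c_2 − 3.4112·e_1 = (2.0000, 0.5455, -2.1818, -1.8182).
‖u_2‖ = 3.5162, so e_2 = (0.5688, 0.1551, -0.6205, -0.5171).
r_{13} = e_1·c_3 = 0.6396; r_{23} = e_2·c_3 = 3.9299.
u_3 = c_3 − 0.6396·e_1 − 3.9299·e_2 = (-3.2353, 2.1176, -1.9706, -0.5588).
‖u_3‖ = 4.3757, so e_3 = (-0.7394, 0.4840, -0.4503, -0.1277).

e_3 = (-0.7394, 0.4840, -0.4503, -0.1277)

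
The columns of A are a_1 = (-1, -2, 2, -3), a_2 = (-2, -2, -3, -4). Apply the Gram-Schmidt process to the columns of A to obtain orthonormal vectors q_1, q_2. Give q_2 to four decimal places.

q_2 = (-0.2667, -0.1333, -0.8667, -0.4000)

a_1 = (-1, -2, 2, -3); ‖a_1‖ = 4.2426, so q_1 = (-0.2357, -0.4714, 0.4714, -0.7071).
q_1·a_2 = (-0.2357)·(-2) + (-0.4714)·(-2) + 0.4714·(-3) + (-0.7071)·(-4) = 2.8284.
u_2 = a_2 − 2.8284·q_1 = (-1.3333, -0.6667, -4.3333, -2.0000).
‖u_2‖ = 5.0000, so q_2 = (-0.2667, -0.1333, -0.8667, -0.4000).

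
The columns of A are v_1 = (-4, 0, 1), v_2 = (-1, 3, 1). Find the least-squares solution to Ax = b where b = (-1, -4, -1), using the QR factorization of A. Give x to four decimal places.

v_1 = (-4, 0, 1); ‖v_1‖ = 4.1231, so e_1 = (-0.9701, 0.0000, 0.2425).
e_1·v_2 = (-0.9701)·(-1) + 0.0000·3 + 0.2425·1 = 1.2127.
u_2 = v_2 − 1.2127·e_1 = (0.1765, 3.0000, 0.7059).
‖u_2‖ = 3.0870, so e_2 = (0.0572, 0.9718, 0.2287).
Qᵀb = (0.7276, -4.1731).
Back-substitute: x_2 = -4.1731/3.0870 = -1.3519.
x_1 = (0.7276 − 1.2127·(-1.3519))/4.1231 = 0.5741.

x = (0.5741, -1.3519)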